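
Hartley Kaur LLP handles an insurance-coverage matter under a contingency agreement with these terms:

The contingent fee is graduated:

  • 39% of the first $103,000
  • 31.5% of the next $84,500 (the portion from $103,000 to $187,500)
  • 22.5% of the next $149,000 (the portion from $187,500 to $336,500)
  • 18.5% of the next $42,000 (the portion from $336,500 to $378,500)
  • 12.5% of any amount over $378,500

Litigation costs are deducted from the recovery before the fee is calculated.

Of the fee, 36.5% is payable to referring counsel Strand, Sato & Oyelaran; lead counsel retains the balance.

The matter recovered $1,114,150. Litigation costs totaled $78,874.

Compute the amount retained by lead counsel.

Fee base (net of costs): $1,114,150 − $78,874 = $1,035,276
First $103,000 at 39% = $40,170.00
Next $84,500 at 31.5% = $26,617.50
Next $149,000 at 22.5% = $33,525.00
Next $42,000 at 18.5% = $7,770.00
Remaining $656,776 at 12.5% = $82,097.00
Fee: $40,170.00 + $26,617.50 + $33,525.00 + $7,770.00 + $82,097.00 = $190,179.50
Referral share: 36.5% of $190,179.50 = $69,415.52; lead counsel retains $190,179.50 − $69,415.52 = $120,763.98.

$120,763.98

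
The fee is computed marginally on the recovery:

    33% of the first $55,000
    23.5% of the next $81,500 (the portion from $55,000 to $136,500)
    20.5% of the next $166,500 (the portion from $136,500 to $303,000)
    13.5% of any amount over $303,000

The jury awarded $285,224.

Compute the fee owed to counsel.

First $55,000 at 33% = $18,150.00
Next $81,500 at 23.5% = $19,152.50
Remaining $148,724 at 20.5% = $30,488.42
Fee: $18,150.00 + $19,152.50 + $30,488.42 = $67,790.92

$67,790.92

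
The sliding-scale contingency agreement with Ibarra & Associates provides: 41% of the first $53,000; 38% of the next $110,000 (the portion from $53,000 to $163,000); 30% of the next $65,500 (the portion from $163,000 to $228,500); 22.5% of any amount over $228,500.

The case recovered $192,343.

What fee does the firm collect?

$72,332.90

First $53,000 at 41% = $21,730.00
Next $110,000 at 38% = $41,800.00
Remaining $29,343 at 30% = $8,802.90
Fee: $21,730.00 + $41,800.00 + $8,802.90 = $72,332.90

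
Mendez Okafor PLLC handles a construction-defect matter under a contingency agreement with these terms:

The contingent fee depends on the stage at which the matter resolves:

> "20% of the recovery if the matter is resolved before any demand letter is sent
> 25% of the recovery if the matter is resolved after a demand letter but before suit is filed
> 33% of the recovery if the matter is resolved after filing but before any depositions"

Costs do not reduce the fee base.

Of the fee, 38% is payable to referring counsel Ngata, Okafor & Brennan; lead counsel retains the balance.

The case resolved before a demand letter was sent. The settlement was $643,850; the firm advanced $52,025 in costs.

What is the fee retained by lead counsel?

$79,837.40

Fee base is the gross recovery, $643,850; costs are reimbursed separately.
The matter resolved before a demand letter was sent, so the 20% rate applies.
$643,850 × 20% = $128,770.00
Referral share: 38% of $128,770.00 = $48,932.60; lead counsel retains $128,770.00 − $48,932.60 = $79,837.40.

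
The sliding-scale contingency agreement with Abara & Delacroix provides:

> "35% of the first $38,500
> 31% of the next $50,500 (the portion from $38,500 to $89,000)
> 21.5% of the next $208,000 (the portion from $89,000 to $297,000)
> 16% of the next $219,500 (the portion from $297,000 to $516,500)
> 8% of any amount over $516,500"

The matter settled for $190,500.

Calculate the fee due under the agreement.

First $38,500 at 35% = $13,475.00
Next $50,500 at 31% = $15,655.00
Remaining $101,500 at 21.5% = $21,822.50
Fee: $13,475.00 + $15,655.00 + $21,822.50 = $50,952.50

$50,952.50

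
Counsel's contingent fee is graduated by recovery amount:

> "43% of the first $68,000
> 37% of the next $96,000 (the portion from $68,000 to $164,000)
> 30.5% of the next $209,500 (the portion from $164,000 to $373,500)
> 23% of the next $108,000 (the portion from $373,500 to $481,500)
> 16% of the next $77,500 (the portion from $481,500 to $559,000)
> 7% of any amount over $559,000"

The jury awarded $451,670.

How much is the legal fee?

$146,636.60

First $68,000 at 43% = $29,240.00
Next $96,000 at 37% = $35,520.00
Next $209,500 at 30.5% = $63,897.50
Remaining $78,170 at 23% = $17,979.10
Fee: $29,240.00 + $35,520.00 + $63,897.50 + $17,979.10 = $146,636.60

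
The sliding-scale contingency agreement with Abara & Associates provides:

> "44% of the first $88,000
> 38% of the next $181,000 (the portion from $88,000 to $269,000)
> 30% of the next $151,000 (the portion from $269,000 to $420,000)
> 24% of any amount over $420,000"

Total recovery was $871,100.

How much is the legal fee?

First $88,000 at 44% = $38,720.00
Next $181,000 at 38% = $68,780.00
Next $151,000 at 30% = $45,300.00
Remaining $451,100 at 24% = $108,264.00
Fee: $38,720.00 + $68,780.00 + $45,300.00 + $108,264.00 = $261,064.00

$261,064.00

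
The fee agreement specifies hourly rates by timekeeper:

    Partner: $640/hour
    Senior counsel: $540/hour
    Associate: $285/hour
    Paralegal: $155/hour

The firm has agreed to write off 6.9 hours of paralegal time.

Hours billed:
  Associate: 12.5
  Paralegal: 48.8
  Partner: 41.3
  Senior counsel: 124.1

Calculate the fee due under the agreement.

Partner: 41.3 × $640 = $26,432.00
Senior counsel: 124.1 × $540 = $67,014.00
Associate: 12.5 × $285 = $3,562.50
Paralegal: 48.8 × $155 = $7,564.00
Subtotal: $104,572.50
Write-off: 6.9 × $155 = $1,069.50
Total: $104,572.50 − $1,069.50 = $103,503.00

$103,503.00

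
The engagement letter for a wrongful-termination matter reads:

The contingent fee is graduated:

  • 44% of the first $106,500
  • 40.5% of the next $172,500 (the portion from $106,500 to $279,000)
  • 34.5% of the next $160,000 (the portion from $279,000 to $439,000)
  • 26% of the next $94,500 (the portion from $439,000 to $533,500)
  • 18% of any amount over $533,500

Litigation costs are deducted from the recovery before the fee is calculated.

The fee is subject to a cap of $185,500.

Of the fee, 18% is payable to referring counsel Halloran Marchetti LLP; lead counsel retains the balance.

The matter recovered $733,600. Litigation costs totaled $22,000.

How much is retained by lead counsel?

$152,110.00

Fee base (net of costs): $733,600 − $22,000 = $711,600
First $106,500 at 44% = $46,860.00
Next $172,500 at 40.5% = $69,862.50
Next $160,000 at 34.5% = $55,200.00
Next $94,500 at 26% = $24,570.00
Remaining $178,100 at 18% = $32,058.00
Fee: $46,860.00 + $69,862.50 + $55,200.00 + $24,570.00 + $32,058.00 = $228,550.50
$228,550.50 exceeds the $185,500 cap, so the fee is capped at $185,500.00.
Referral share: 18% of $185,500.00 = $33,390.00; lead counsel retains $185,500.00 − $33,390.00 = $152,110.00.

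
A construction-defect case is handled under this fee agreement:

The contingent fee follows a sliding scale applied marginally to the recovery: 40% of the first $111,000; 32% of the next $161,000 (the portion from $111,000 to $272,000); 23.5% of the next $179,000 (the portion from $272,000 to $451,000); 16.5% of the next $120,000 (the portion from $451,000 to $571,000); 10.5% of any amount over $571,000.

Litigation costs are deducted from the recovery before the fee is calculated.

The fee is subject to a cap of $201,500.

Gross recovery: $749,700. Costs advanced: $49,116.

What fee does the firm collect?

Fee base (net of costs): $749,700 − $49,116 = $700,584
First $111,000 at 40% = $44,400.00
Next $161,000 at 32% = $51,520.00
Next $179,000 at 23.5% = $42,065.00
Next $120,000 at 16.5% = $19,800.00
Remaining $129,584 at 10.5% = $13,606.32
Fee: $44,400.00 + $51,520.00 + $42,065.00 + $19,800.00 + $13,606.32 = $171,391.32
$171,391.32 is under the $201,500 cap.

$171,391.32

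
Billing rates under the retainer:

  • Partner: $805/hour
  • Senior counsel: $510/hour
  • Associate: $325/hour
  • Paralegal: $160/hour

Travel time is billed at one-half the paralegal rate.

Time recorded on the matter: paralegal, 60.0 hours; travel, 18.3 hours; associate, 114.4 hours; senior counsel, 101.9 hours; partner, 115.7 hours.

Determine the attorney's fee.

$193,351.50

Partner: 115.7 × $805 = $93,138.50
Senior counsel: 101.9 × $510 = $51,969.00
Associate: 114.4 × $325 = $37,180.00
Paralegal: 60.0 × $160 = $9,600.00
Subtotal: $93,138.50 + $51,969.00 + $37,180.00 + $9,600.00 = $191,887.50
Travel: 18.3 × ($160 ÷ 2) = 18.3 × $80.00 = $1,464.00
Total: $191,887.50 + $1,464.00 = $193,351.50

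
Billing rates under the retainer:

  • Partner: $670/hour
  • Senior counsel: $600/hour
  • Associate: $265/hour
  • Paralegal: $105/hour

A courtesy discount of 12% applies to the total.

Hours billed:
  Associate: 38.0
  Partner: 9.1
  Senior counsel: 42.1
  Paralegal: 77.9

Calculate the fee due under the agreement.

Partner: 9.1 × $670 = $6,097.00
Senior counsel: 42.1 × $600 = $25,260.00
Associate: 38.0 × $265 = $10,070.00
Paralegal: 77.9 × $105 = $8,179.50
Subtotal: $49,606.50
Less 12% discount: −$5,952.78
Total: $49,606.50 − $5,952.78 = $43,653.72

$43,653.72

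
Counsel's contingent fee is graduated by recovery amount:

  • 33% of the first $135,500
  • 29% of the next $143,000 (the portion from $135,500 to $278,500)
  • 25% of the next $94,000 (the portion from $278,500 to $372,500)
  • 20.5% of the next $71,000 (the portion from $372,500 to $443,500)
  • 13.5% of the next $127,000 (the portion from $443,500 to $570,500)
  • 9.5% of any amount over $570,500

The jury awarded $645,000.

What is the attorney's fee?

First $135,500 at 33% = $44,715.00
Next $143,000 at 29% = $41,470.00
Next $94,000 at 25% = $23,500.00
Next $71,000 at 20.5% = $14,555.00
Next $127,000 at 13.5% = $17,145.00
Remaining $74,500 at 9.5% = $7,077.50
Fee: $44,715.00 + $41,470.00 + $23,500.00 + $14,555.00 + $17,145.00 + $7,077.50 = $148,462.50

$148,462.50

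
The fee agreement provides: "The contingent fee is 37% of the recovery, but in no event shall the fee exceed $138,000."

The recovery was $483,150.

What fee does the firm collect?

37% of $483,150 = $178,765.50
That exceeds the $138,000 cap, so the fee is capped at $138,000.

$138,000.00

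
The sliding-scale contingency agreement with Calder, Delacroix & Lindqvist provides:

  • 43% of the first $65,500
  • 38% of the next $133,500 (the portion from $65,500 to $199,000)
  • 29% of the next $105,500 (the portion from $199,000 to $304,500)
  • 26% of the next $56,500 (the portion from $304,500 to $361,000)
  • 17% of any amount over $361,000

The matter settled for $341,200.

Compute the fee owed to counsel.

$119,032.00

First $65,500 at 43% = $28,165.00
Next $133,500 at 38% = $50,730.00
Next $105,500 at 29% = $30,595.00
Remaining $36,700 at 26% = $9,542.00
Fee: $28,165.00 + $50,730.00 + $30,595.00 + $9,542.00 = $119,032.00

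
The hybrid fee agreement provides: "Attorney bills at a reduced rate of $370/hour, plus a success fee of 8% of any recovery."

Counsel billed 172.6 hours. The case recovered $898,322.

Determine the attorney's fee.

$135,727.76

Hourly: 172.6 × $370 = $63,862.00
Success fee: 8% of $898,322 = $71,865.76
Total: $63,862.00 + $71,865.76 = $135,727.76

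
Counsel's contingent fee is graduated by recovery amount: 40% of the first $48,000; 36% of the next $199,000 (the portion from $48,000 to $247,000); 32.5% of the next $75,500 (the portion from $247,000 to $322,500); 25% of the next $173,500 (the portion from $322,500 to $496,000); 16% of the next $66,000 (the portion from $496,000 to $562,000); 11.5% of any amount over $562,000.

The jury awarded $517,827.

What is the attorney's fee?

$162,244.82

First $48,000 at 40% = $19,200.00
Next $199,000 at 36% = $71,640.00
Next $75,500 at 32.5% = $24,537.50
Next $173,500 at 25% = $43,375.00
Remaining $21,827 at 16% = $3,492.32
Fee: $19,200.00 + $71,640.00 + $24,537.50 + $43,375.00 + $3,492.32 = $162,244.82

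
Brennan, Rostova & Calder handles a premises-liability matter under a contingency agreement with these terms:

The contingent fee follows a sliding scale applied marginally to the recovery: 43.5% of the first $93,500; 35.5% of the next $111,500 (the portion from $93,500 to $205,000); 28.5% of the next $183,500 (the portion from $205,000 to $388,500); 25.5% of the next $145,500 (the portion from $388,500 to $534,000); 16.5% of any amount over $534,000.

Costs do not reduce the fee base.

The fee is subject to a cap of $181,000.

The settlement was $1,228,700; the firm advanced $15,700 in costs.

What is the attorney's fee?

Fee base is the gross recovery, $1,228,700; costs are reimbursed separately.
First $93,500 at 43.5% = $40,672.50
Next $111,500 at 35.5% = $39,582.50
Next $183,500 at 28.5% = $52,297.50
Next $145,500 at 25.5% = $37,102.50
Remaining $694,700 at 16.5% = $114,625.50
Fee: $40,672.50 + $39,582.50 + $52,297.50 + $37,102.50 + $114,625.50 = $284,280.50
$284,280.50 exceeds the $181,000 cap, so the fee is capped at $181,000.00.

$181,000.00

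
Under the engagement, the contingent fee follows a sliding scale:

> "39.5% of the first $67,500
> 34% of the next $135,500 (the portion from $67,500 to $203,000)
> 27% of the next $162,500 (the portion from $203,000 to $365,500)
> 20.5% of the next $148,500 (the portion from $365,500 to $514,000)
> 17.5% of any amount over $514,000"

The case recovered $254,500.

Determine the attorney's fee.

$86,637.50

First $67,500 at 39.5% = $26,662.50
Next $135,500 at 34% = $46,070.00
Remaining $51,500 at 27% = $13,905.00
Fee: $26,662.50 + $46,070.00 + $13,905.00 = $86,637.50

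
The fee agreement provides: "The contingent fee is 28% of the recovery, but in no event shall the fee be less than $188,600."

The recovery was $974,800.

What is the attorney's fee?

$272,944.00

28% of $974,800 = $272,944.00
That exceeds the $188,600 minimum.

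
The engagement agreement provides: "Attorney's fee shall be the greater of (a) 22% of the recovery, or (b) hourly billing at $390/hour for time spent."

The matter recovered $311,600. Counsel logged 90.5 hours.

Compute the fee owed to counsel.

(a) 22% of $311,600 = $68,552.00
(b) 90.5 × $390 = $35,295.00
The greater is (a): $68,552.00.

$68,552.00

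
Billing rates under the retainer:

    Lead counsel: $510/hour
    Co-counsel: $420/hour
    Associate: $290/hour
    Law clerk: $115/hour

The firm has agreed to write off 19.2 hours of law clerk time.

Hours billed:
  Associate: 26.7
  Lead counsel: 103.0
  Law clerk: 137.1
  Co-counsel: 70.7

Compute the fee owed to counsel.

$103,525.50

Lead counsel: 103.0 × $510 = $52,530.00
Co-counsel: 70.7 × $420 = $29,694.00
Associate: 26.7 × $290 = $7,743.00
Law clerk: 137.1 × $115 = $15,766.50
Subtotal: $105,733.50
Write-off: 19.2 × $115 = $2,208.00
Total: $105,733.50 − $2,208.00 = $103,525.50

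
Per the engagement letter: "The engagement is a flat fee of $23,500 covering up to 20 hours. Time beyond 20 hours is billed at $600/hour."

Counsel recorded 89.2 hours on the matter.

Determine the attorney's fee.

Flat fee: $23,500.00
Excess hours: 89.2 − 20 = 69.2
Overrun: 69.2 × $600 = $41,520.00
Total: $23,500.00 + $41,520.00 = $65,020.00

$65,020.00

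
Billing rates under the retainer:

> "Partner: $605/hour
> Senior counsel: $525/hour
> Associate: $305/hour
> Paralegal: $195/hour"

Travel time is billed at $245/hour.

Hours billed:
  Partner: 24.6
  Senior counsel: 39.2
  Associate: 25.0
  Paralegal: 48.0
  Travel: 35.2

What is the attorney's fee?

Partner: 24.6 × $605 = $14,883.00
Senior counsel: 39.2 × $525 = $20,580.00
Associate: 25.0 × $305 = $7,625.00
Paralegal: 48.0 × $195 = $9,360.00
Subtotal: $14,883.00 + $20,580.00 + $7,625.00 + $9,360.00 = $52,448.00
Travel: 35.2 × $245 = $8,624.00
Total: $52,448.00 + $8,624.00 = $61,072.00

$61,072.00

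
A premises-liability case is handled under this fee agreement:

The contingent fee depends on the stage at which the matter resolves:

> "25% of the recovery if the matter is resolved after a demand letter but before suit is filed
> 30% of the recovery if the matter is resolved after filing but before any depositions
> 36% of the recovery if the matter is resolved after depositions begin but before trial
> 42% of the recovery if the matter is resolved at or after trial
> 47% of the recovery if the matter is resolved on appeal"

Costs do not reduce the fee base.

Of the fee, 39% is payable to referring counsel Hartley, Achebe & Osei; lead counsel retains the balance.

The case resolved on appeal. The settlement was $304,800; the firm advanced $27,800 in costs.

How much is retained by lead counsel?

Fee base is the gross recovery, $304,800; costs are reimbursed separately.
The matter resolved on appeal, so the 47% rate applies.
$304,800 × 47% = $143,256.00
Referral share: 39% of $143,256.00 = $55,869.84; lead counsel retains $143,256.00 − $55,869.84 = $87,386.16.

$87,386.16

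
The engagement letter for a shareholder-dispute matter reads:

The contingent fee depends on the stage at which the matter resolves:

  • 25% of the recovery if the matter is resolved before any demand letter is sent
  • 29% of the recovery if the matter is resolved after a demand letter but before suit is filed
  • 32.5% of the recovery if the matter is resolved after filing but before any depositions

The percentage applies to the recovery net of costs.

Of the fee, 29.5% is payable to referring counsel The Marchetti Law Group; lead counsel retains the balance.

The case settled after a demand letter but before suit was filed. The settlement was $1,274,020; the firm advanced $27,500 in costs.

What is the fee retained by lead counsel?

Fee base (net of costs): $1,274,020 − $27,500 = $1,246,520
The matter settled after a demand letter but before suit was filed, so the 29% rate applies.
$1,246,520 × 29% = $361,490.80
Referral share: 29.5% of $361,490.80 = $106,639.79; lead counsel retains $361,490.80 − $106,639.79 = $254,851.01.

$254,851.01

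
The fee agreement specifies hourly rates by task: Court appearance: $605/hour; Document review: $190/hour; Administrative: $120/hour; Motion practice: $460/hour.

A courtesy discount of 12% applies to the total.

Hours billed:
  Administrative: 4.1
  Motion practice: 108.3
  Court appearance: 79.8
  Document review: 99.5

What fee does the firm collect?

Court appearance: 79.8 × $605 = $48,279.00
Document review: 99.5 × $190 = $18,905.00
Administrative: 4.1 × $120 = $492.00
Motion practice: 108.3 × $460 = $49,818.00
Subtotal: $117,494.00
Less 12% discount: −$14,099.28
Total: $117,494.00 − $14,099.28 = $103,394.72

$103,394.72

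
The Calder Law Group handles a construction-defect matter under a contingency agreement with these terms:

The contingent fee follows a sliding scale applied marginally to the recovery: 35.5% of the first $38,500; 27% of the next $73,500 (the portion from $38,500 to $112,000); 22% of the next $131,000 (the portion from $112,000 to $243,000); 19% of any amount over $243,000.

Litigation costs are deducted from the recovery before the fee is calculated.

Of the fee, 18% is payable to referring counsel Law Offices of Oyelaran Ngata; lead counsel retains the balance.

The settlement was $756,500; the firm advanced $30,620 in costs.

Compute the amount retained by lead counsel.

$126,345.35

Fee base (net of costs): $756,500 − $30,620 = $725,880
First $38,500 at 35.5% = $13,667.50
Next $73,500 at 27% = $19,845.00
Next $131,000 at 22% = $28,820.00
Remaining $482,880 at 19% = $91,747.20
Fee: $13,667.50 + $19,845.00 + $28,820.00 + $91,747.20 = $154,079.70
Referral share: 18% of $154,079.70 = $27,734.35; lead counsel retains $154,079.70 − $27,734.35 = $126,345.35.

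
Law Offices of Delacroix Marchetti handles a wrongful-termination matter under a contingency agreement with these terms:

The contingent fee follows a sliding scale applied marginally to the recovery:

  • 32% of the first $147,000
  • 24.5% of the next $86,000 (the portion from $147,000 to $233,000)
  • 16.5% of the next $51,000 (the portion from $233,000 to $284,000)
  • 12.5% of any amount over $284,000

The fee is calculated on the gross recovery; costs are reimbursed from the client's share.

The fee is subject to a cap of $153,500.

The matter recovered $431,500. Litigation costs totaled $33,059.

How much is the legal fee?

Fee base is the gross recovery, $431,500; costs are reimbursed separately.
First $147,000 at 32% = $47,040.00
Next $86,000 at 24.5% = $21,070.00
Next $51,000 at 16.5% = $8,415.00
Remaining $147,500 at 12.5% = $18,437.50
Fee: $47,040.00 + $21,070.00 + $8,415.00 + $18,437.50 = $94,962.50
$94,962.50 is under the $153,500 cap.

$94,962.50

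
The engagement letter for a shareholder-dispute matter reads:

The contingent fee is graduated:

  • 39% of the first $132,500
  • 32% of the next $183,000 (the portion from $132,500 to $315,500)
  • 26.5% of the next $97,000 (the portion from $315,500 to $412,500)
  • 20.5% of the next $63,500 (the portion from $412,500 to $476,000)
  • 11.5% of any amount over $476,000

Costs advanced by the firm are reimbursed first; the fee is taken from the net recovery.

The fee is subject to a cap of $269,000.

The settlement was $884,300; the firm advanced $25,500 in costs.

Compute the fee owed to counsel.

$192,979.50

Fee base (net of costs): $884,300 − $25,500 = $858,800
First $132,500 at 39% = $51,675.00
Next $183,000 at 32% = $58,560.00
Next $97,000 at 26.5% = $25,705.00
Next $63,500 at 20.5% = $13,017.50
Remaining $382,800 at 11.5% = $44,022.00
Fee: $51,675.00 + $58,560.00 + $25,705.00 + $13,017.50 + $44,022.00 = $192,979.50
$192,979.50 is under the $269,000 cap.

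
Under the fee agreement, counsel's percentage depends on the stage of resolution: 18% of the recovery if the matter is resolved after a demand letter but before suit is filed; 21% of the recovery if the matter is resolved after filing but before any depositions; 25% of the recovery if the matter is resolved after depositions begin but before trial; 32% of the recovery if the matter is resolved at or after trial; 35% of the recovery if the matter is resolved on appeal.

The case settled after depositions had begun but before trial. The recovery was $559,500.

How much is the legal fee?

The matter settled after depositions had begun but before trial, so the 25% rate applies.
$559,500 × 25% = $139,875.00

$139,875.00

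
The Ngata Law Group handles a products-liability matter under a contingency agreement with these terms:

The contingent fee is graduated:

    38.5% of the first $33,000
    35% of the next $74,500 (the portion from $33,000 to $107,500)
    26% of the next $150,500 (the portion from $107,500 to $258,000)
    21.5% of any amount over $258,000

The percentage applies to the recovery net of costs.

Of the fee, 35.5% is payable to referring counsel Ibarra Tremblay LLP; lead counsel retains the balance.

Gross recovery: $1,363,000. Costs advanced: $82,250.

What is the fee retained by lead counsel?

$192,081.81

Fee base (net of costs): $1,363,000 − $82,250 = $1,280,750
First $33,000 at 38.5% = $12,705.00
Next $74,500 at 35% = $26,075.00
Next $150,500 at 26% = $39,130.00
Remaining $1,022,750 at 21.5% = $219,891.25
Fee: $12,705.00 + $26,075.00 + $39,130.00 + $219,891.25 = $297,801.25
Referral share: 35.5% of $297,801.25 = $105,719.44; lead counsel retains $297,801.25 − $105,719.44 = $192,081.81.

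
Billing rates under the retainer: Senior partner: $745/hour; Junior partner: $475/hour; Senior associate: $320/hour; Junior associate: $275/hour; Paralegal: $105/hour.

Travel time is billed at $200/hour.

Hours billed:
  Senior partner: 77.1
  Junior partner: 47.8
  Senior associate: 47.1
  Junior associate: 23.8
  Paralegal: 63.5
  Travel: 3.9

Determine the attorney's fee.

Senior partner: 77.1 × $745 = $57,439.50
Junior partner: 47.8 × $475 = $22,705.00
Senior associate: 47.1 × $320 = $15,072.00
Junior associate: 23.8 × $275 = $6,545.00
Paralegal: 63.5 × $105 = $6,667.50
Subtotal: $57,439.50 + $22,705.00 + $15,072.00 + $6,545.00 + $6,667.50 = $108,429.00
Travel: 3.9 × $200 = $780.00
Total: $108,429.00 + $780.00 = $109,209.00

$109,209.00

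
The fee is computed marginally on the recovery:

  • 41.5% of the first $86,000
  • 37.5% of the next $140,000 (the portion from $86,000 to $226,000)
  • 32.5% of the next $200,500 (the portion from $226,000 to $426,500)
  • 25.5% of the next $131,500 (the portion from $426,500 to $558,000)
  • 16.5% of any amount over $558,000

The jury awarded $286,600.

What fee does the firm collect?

$107,885.00

First $86,000 at 41.5% = $35,690.00
Next $140,000 at 37.5% = $52,500.00
Remaining $60,600 at 32.5% = $19,695.00
Fee: $35,690.00 + $52,500.00 + $19,695.00 = $107,885.00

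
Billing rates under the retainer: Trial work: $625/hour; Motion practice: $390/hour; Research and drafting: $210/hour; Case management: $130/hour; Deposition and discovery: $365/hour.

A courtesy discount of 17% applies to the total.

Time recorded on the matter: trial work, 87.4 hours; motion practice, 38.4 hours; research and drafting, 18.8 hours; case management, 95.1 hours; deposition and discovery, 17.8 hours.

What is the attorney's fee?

Trial work: 87.4 × $625 = $54,625.00
Motion practice: 38.4 × $390 = $14,976.00
Research and drafting: 18.8 × $210 = $3,948.00
Case management: 95.1 × $130 = $12,363.00
Deposition and discovery: 17.8 × $365 = $6,497.00
Subtotal: $92,409.00
Less 17% discount: −$15,709.53
Total: $92,409.00 − $15,709.53 = $76,699.47

$76,699.47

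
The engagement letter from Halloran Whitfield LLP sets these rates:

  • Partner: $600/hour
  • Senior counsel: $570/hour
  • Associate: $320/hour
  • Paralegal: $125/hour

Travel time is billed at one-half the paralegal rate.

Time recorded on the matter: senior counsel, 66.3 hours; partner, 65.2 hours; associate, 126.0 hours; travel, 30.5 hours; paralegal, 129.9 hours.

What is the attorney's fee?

Partner: 65.2 × $600 = $39,120.00
Senior counsel: 66.3 × $570 = $37,791.00
Associate: 126.0 × $320 = $40,320.00
Paralegal: 129.9 × $125 = $16,237.50
Subtotal: $39,120.00 + $37,791.00 + $40,320.00 + $16,237.50 = $133,468.50
Travel: 30.5 × ($125 ÷ 2) = 30.5 × $62.50 = $1,906.25
Total: $133,468.50 + $1,906.25 = $135,374.75

$135,374.75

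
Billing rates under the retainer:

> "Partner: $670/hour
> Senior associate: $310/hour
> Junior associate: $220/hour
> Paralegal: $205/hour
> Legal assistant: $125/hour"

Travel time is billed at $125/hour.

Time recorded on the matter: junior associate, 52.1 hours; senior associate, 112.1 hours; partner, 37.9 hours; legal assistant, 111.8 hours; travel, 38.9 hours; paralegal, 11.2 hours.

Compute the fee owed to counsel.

Partner: 37.9 × $670 = $25,393.00
Senior associate: 112.1 × $310 = $34,751.00
Junior associate: 52.1 × $220 = $11,462.00
Paralegal: 11.2 × $205 = $2,296.00
Legal assistant: 111.8 × $125 = $13,975.00
Subtotal: $25,393.00 + $34,751.00 + $11,462.00 + $2,296.00 + $13,975.00 = $87,877.00
Travel: 38.9 × $125 = $4,862.50
Total: $87,877.00 + $4,862.50 = $92,739.50

$92,739.50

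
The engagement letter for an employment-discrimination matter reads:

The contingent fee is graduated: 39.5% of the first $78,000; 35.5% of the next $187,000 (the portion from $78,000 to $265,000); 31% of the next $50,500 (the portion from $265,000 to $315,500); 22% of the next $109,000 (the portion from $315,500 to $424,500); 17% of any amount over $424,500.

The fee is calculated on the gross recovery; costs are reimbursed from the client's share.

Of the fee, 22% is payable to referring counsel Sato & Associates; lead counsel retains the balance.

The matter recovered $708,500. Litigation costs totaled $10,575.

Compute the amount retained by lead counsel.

$144,385.80

Fee base is the gross recovery, $708,500; costs are reimbursed separately.
First $78,000 at 39.5% = $30,810.00
Next $187,000 at 35.5% = $66,385.00
Next $50,500 at 31% = $15,655.00
Next $109,000 at 22% = $23,980.00
Remaining $284,000 at 17% = $48,280.00
Fee: $30,810.00 + $66,385.00 + $15,655.00 + $23,980.00 + $48,280.00 = $185,110.00
Referral share: 22% of $185,110.00 = $40,724.20; lead counsel retains $185,110.00 − $40,724.20 = $144,385.80.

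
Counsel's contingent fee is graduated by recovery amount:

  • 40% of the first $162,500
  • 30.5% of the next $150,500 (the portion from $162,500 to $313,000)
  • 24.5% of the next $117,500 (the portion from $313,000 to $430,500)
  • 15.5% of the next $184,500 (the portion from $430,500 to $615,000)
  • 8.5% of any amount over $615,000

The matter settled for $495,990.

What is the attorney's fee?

$149,840.95

First $162,500 at 40% = $65,000.00
Next $150,500 at 30.5% = $45,902.50
Next $117,500 at 24.5% = $28,787.50
Remaining $65,490 at 15.5% = $10,150.95
Fee: $65,000.00 + $45,902.50 + $28,787.50 + $10,150.95 = $149,840.95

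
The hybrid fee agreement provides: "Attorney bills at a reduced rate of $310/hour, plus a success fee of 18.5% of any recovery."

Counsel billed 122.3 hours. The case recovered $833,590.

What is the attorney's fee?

$192,127.15

Hourly: 122.3 × $310 = $37,913.00
Success fee: 18.5% of $833,590 = $154,214.15
Total: $37,913.00 + $154,214.15 = $192,127.15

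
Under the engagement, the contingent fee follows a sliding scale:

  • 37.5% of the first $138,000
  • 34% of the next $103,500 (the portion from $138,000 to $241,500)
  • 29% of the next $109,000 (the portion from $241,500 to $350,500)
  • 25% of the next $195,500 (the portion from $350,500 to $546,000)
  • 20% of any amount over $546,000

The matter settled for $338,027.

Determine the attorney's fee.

First $138,000 at 37.5% = $51,750.00
Next $103,500 at 34% = $35,190.00
Remaining $96,527 at 29% = $27,992.83
Fee: $51,750.00 + $35,190.00 + $27,992.83 = $114,932.83

$114,932.83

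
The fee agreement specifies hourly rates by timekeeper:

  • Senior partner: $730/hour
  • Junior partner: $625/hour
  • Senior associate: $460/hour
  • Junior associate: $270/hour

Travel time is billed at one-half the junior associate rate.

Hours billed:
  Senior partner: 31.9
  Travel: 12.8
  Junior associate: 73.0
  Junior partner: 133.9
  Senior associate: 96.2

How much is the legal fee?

Senior partner: 31.9 × $730 = $23,287.00
Junior partner: 133.9 × $625 = $83,687.50
Senior associate: 96.2 × $460 = $44,252.00
Junior associate: 73.0 × $270 = $19,710.00
Subtotal: $23,287.00 + $83,687.50 + $44,252.00 + $19,710.00 = $170,936.50
Travel: 12.8 × ($270 ÷ 2) = 12.8 × $135.00 = $1,728.00
Total: $170,936.50 + $1,728.00 = $172,664.50

$172,664.50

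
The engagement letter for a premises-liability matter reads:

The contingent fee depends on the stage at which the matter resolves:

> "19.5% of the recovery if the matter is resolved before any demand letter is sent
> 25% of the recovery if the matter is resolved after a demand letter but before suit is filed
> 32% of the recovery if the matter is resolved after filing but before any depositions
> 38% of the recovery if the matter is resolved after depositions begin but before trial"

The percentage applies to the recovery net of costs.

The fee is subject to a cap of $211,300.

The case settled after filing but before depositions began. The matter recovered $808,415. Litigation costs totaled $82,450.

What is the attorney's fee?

$211,300.00

Fee base (net of costs): $808,415 − $82,450 = $725,965
The matter settled after filing but before depositions began, so the 32% rate applies.
$725,965 × 32% = $232,308.80
$232,308.80 exceeds the $211,300 cap, so the fee is capped at $211,300.00.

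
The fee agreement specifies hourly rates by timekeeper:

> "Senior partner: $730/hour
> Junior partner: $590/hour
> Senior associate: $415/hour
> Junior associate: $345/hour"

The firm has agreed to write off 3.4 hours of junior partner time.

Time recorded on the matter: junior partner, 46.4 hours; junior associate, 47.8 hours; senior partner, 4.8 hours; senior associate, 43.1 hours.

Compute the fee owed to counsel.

$63,251.50

Senior partner: 4.8 × $730 = $3,504.00
Junior partner: 46.4 × $590 = $27,376.00
Senior associate: 43.1 × $415 = $17,886.50
Junior associate: 47.8 × $345 = $16,491.00
Subtotal: $65,257.50
Write-off: 3.4 × $590 = $2,006.00
Total: $65,257.50 − $2,006.00 = $63,251.50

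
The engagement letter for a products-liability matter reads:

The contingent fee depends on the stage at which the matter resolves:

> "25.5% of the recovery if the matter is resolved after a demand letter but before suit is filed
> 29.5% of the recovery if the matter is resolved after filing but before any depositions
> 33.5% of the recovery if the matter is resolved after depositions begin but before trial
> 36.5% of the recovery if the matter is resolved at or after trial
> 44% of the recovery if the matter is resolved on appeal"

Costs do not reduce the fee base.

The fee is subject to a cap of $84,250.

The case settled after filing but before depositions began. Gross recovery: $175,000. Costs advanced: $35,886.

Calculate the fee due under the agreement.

Fee base is the gross recovery, $175,000; costs are reimbursed separately.
The matter settled after filing but before depositions began, so the 29.5% rate applies.
$175,000 × 29.5% = $51,625.00
$51,625.00 is under the $84,250 cap.

$51,625.00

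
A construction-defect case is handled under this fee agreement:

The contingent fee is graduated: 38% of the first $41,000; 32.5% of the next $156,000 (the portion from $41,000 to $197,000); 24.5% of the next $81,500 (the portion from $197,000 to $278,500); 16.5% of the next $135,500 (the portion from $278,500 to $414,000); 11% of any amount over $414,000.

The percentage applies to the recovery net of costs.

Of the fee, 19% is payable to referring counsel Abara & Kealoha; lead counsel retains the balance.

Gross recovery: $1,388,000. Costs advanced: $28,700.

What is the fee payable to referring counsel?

Fee base (net of costs): $1,388,000 − $28,700 = $1,359,300
First $41,000 at 38% = $15,580.00
Next $156,000 at 32.5% = $50,700.00
Next $81,500 at 24.5% = $19,967.50
Next $135,500 at 16.5% = $22,357.50
Remaining $945,300 at 11% = $103,983.00
Fee: $15,580.00 + $50,700.00 + $19,967.50 + $22,357.50 + $103,983.00 = $212,588.00
Referral share: 19% of $212,588.00 = $40,391.72; lead counsel retains $212,588.00 − $40,391.72 = $172,196.28.

$40,391.72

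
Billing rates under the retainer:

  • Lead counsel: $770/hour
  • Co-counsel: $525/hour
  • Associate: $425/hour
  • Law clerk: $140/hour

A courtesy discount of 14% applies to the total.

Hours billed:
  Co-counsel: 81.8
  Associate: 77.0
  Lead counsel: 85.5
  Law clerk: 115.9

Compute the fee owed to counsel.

$135,648.66

Lead counsel: 85.5 × $770 = $65,835.00
Co-counsel: 81.8 × $525 = $42,945.00
Associate: 77.0 × $425 = $32,725.00
Law clerk: 115.9 × $140 = $16,226.00
Subtotal: $157,731.00
Less 14% discount: −$22,082.34
Total: $157,731.00 − $22,082.34 = $135,648.66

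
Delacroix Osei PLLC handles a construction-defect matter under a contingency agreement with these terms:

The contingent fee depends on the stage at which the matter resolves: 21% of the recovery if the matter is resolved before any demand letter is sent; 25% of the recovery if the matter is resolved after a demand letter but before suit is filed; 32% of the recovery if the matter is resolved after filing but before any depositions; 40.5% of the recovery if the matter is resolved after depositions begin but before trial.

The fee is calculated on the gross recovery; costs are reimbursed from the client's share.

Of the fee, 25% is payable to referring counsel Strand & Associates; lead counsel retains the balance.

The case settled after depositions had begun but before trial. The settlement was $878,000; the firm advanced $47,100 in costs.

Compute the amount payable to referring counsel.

Fee base is the gross recovery, $878,000; costs are reimbursed separately.
The matter settled after depositions had begun but before trial, so the 40.5% rate applies.
$878,000 × 40.5% = $355,590.00
Referral share: 25% of $355,590.00 = $88,897.50; lead counsel retains $355,590.00 − $88,897.50 = $266,692.50.

$88,897.50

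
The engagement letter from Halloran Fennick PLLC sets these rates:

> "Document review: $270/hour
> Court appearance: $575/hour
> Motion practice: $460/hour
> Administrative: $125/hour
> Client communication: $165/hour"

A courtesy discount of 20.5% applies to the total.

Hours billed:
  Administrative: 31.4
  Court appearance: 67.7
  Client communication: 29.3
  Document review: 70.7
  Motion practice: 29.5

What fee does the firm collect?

Document review: 70.7 × $270 = $19,089.00
Court appearance: 67.7 × $575 = $38,927.50
Motion practice: 29.5 × $460 = $13,570.00
Administrative: 31.4 × $125 = $3,925.00
Client communication: 29.3 × $165 = $4,834.50
Subtotal: $80,346.00
Less 20.5% discount: −$16,470.93
Total: $80,346.00 − $16,470.93 = $63,875.07

$63,875.07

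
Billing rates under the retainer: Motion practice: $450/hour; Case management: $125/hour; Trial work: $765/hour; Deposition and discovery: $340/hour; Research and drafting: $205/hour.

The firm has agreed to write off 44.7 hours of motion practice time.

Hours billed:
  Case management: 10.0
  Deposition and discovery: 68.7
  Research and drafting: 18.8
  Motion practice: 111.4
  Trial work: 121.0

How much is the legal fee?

$151,042.00

Motion practice: 111.4 × $450 = $50,130.00
Case management: 10.0 × $125 = $1,250.00
Trial work: 121.0 × $765 = $92,565.00
Deposition and discovery: 68.7 × $340 = $23,358.00
Research and drafting: 18.8 × $205 = $3,854.00
Subtotal: $171,157.00
Write-off: 44.7 × $450 = $20,115.00
Total: $171,157.00 − $20,115.00 = $151,042.00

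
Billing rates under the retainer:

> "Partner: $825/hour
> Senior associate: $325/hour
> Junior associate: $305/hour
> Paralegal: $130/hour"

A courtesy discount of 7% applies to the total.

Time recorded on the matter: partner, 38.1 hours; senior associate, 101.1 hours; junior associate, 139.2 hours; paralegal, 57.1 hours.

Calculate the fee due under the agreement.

Partner: 38.1 × $825 = $31,432.50
Senior associate: 101.1 × $325 = $32,857.50
Junior associate: 139.2 × $305 = $42,456.00
Paralegal: 57.1 × $130 = $7,423.00
Subtotal: $114,169.00
Less 7% discount: −$7,991.83
Total: $114,169.00 − $7,991.83 = $106,177.17

$106,177.17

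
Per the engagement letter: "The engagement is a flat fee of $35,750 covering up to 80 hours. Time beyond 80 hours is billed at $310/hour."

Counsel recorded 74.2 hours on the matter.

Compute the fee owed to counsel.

74.2 hours is within the 80-hour scope; only the flat fee applies.

$35,750.00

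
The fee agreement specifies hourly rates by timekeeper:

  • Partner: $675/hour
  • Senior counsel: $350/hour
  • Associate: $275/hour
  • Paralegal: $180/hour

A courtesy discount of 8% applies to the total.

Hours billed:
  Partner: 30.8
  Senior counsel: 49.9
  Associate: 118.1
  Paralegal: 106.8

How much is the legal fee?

Partner: 30.8 × $675 = $20,790.00
Senior counsel: 49.9 × $350 = $17,465.00
Associate: 118.1 × $275 = $32,477.50
Paralegal: 106.8 × $180 = $19,224.00
Subtotal: $89,956.50
Less 8% discount: −$7,196.52
Total: $89,956.50 − $7,196.52 = $82,759.98

$82,759.98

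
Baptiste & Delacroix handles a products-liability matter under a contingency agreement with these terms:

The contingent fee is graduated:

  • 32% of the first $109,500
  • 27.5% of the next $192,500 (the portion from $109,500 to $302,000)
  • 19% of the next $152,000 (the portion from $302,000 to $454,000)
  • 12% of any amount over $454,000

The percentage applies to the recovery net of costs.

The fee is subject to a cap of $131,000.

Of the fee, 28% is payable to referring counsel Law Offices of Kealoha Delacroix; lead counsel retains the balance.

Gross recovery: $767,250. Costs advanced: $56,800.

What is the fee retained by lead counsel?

Fee base (net of costs): $767,250 − $56,800 = $710,450
First $109,500 at 32% = $35,040.00
Next $192,500 at 27.5% = $52,937.50
Next $152,000 at 19% = $28,880.00
Remaining $256,450 at 12% = $30,774.00
Fee: $35,040.00 + $52,937.50 + $28,880.00 + $30,774.00 = $147,631.50
$147,631.50 exceeds the $131,000 cap, so the fee is capped at $131,000.00.
Referral share: 28% of $131,000.00 = $36,680.00; lead counsel retains $131,000.00 − $36,680.00 = $94,320.00.

$94,320.00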